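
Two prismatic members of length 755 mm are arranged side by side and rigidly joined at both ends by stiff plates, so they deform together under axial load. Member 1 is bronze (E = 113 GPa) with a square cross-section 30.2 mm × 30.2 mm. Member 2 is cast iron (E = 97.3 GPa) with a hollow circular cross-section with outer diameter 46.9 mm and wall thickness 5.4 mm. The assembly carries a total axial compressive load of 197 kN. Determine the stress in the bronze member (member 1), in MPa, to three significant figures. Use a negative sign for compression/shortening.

-130 MPa

A_1 = 912 mm².
A_2 = 704 mm².
Equal strain + equilibrium ⇒ each member carries load in proportion to AE: A₁E₁ = 103100000 N, A₂E₂ = 68500000 N, ΣAE = 171600000 N.
σ₁ = P·E₁/ΣAE = -197000·113000/171600000 = -129.8 MPa.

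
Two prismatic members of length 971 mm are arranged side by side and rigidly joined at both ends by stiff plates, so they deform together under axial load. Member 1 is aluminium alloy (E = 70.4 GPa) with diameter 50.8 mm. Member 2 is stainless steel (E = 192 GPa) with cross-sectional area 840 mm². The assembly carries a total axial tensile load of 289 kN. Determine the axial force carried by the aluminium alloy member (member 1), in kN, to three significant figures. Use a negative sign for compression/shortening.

A_1 = 2027 mm².
Equal strain + equilibrium ⇒ each member carries load in proportion to AE: A₁E₁ = 142700000 N, A₂E₂ = 161300000 N, ΣAE = 304000000 N.
F₁ = P·A₁E₁/ΣAE = 289000·142700000/304000000 = 135700 N.

136 kN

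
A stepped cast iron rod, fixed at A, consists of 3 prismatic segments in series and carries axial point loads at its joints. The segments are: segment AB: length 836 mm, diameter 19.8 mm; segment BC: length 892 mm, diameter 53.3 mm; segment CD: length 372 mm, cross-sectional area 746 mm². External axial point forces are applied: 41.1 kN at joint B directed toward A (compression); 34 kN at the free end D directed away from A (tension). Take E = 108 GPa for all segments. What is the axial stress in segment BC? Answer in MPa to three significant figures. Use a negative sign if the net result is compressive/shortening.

15.2 MPa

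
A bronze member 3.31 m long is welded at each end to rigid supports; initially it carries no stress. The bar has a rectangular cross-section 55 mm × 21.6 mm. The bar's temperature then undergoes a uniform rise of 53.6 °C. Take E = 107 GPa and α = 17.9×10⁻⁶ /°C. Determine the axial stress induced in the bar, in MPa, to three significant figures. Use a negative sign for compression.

Free thermal expansion αLΔT = 17.9e-6 · 3310 · 53.6 = 3.176 mm.
The walls impose strain ε = −(3.176)/3310 = -9.5944e-04; σ = Eε = 107000 · -9.5944e-04 = -102.7 MPa.

-103 MPa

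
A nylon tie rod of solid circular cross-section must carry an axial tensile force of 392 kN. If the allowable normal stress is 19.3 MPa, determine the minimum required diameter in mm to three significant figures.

161 mm

Required area A ≥ P/σ_allow = 392000/19.3 = 20310 mm².
For a solid circular section, d ≥ √(4A/π) = 160.8 mm.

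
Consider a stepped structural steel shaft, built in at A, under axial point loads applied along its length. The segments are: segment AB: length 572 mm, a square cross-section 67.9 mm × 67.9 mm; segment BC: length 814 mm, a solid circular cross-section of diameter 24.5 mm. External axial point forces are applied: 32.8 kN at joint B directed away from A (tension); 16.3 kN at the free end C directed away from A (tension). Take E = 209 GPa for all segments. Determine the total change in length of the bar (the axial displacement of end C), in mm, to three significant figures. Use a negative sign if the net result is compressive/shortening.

0.164 mm

Internal axial forces (sectioning from the free end, tension +): N_BC = 16.3 kN, N_AB = 49.1 kN.
A_AB = 4610 mm².
A_BC = 471.4 mm².
δ_AB = 49100·572/(4610·209000) = 0.02915 mm
δ_BC = 16300·814/(471.4·209000) = 0.1347 mm
δ = Σδ_i = 0.1638 mm.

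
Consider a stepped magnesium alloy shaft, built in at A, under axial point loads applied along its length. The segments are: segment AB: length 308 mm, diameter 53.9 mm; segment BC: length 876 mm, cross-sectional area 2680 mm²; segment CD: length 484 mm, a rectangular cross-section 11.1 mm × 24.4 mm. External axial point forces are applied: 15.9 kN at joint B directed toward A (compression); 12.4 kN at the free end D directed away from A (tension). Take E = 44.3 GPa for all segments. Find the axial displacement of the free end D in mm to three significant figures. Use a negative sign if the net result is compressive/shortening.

0.581 mm

Internal axial forces (sectioning from the free end, tension +): N_CD = 12.4 kN, N_BC = 12.4 kN, N_AB = -3.5 kN.
A_AB = 2282 mm².
A_CD = 270.8 mm².
δ_AB = -3500·308/(2282·44300) = -0.01066 mm
δ_BC = 12400·876/(2680·44300) = 0.09149 mm
δ_CD = 12400·484/(270.8·44300) = 0.5002 mm
δ = Σδ_i = 0.581 mm.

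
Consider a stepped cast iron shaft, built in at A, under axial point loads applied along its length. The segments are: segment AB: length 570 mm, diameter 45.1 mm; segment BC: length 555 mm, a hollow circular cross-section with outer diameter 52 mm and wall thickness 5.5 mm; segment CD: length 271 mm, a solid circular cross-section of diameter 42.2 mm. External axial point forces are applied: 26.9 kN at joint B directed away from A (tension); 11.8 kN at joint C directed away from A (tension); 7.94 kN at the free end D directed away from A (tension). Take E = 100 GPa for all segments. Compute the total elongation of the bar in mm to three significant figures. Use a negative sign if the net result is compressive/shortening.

Internal axial forces (sectioning from the free end, tension +): N_CD = 7.94 kN, N_BC = 19.74 kN, N_AB = 46.64 kN.
A_AB = 1598 mm².
A_BC = 803.5 mm².
A_CD = 1399 mm².
δ_AB = 46640·570/(1598·100000) = 0.1664 mm
δ_BC = 19740·555/(803.5·100000) = 0.1364 mm
δ_CD = 7940·271/(1399·100000) = 0.01538 mm
δ = Σδ_i = 0.3182 mm.

0.318 mm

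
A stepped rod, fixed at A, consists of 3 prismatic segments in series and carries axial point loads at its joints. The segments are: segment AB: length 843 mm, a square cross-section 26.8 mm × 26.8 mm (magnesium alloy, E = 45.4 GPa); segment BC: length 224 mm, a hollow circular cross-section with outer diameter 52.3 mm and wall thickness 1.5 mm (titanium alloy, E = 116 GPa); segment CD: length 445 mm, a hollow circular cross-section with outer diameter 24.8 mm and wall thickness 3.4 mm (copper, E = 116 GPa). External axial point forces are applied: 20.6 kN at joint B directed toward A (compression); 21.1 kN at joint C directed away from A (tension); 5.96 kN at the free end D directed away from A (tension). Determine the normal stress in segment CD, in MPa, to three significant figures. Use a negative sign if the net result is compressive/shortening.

Internal axial forces (sectioning from the free end, tension +): N_CD = 5.96 kN, N_BC = 27.06 kN, N_AB = 6.46 kN.
A_CD = 228.6 mm².
σ_CD = N_CD/A_CD = 5960/228.6 = 26.07 MPa.

26.1 MPa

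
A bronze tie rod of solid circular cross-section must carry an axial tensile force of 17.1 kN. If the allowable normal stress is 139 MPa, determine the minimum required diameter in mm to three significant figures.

12.5 mm

Required area A ≥ P/σ_allow = 17100/139 = 123 mm².
For a solid circular section, d ≥ √(4A/π) = 12.52 mm.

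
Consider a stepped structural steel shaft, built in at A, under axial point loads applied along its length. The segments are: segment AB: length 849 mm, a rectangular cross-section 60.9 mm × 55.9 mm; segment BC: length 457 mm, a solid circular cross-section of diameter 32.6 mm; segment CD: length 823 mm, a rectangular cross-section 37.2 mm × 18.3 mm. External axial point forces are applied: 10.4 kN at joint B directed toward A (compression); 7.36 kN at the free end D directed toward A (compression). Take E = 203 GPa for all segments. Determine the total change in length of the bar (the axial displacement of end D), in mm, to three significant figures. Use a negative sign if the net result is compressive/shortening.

Internal axial forces (sectioning from the free end, tension +): N_CD = -7.36 kN, N_BC = -7.36 kN, N_AB = -17.76 kN.
A_AB = 3404 mm².
A_BC = 834.7 mm².
A_CD = 680.8 mm².
δ_AB = -17760·849/(3404·203000) = -0.02182 mm
δ_BC = -7360·457/(834.7·203000) = -0.01985 mm
δ_CD = -7360·823/(680.8·203000) = -0.04383 mm
δ = Σδ_i = -0.0855 mm.

-0.0855 mm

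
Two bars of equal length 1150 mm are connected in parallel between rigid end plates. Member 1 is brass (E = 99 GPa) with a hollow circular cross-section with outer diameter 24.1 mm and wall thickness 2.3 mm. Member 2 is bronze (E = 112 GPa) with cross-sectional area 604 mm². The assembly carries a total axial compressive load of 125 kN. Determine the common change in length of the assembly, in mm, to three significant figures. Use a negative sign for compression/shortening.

A_1 = 157.5 mm².
Equal strain + equilibrium ⇒ each member carries load in proportion to AE: A₁E₁ = 15590000 N, A₂E₂ = 67650000 N, ΣAE = 83240000 N.
δ = PL/ΣAE = -125000·1150/83240000 = -1.727 mm.

-1.73 mm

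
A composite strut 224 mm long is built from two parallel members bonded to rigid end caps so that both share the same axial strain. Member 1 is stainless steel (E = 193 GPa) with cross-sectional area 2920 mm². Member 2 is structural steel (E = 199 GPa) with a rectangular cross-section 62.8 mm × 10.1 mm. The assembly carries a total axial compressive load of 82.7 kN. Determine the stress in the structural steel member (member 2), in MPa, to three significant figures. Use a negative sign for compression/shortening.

-23.9 MPa

A_2 = 634.3 mm².
Equal strain + equilibrium ⇒ each member carries load in proportion to AE: A₁E₁ = 563600000 N, A₂E₂ = 126200000 N, ΣAE = 689800000 N.
σ₂ = P·E₂/ΣAE = -82700·199000/689800000 = -23.86 MPa.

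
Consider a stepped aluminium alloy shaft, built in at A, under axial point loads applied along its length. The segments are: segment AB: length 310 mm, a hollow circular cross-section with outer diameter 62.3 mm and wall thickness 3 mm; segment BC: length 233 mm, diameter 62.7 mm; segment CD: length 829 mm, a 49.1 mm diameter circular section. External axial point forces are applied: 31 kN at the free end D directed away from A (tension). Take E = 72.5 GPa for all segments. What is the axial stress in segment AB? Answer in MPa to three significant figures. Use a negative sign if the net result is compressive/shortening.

Internal axial forces (sectioning from the free end, tension +): N_CD = 31 kN, N_BC = 31 kN, N_AB = 31 kN.
A_AB = 558.9 mm².
σ_AB = N_AB/A_AB = 31000/558.9 = 55.47 MPa.

55.5 MPa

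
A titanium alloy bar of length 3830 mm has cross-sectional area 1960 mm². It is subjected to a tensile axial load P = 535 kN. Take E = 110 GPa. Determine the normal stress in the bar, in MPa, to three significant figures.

273 MPa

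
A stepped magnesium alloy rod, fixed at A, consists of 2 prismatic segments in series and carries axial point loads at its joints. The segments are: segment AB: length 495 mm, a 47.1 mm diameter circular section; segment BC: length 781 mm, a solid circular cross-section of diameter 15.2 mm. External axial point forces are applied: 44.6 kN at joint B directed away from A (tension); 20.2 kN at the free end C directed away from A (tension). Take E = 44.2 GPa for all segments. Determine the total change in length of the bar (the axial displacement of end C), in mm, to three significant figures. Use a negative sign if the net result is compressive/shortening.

2.38 mm

Internal axial forces (sectioning from the free end, tension +): N_BC = 20.2 kN, N_AB = 64.8 kN.
A_AB = 1742 mm².
A_BC = 181.5 mm².
δ_AB = 64800·495/(1742·44200) = 0.4165 mm
δ_BC = 20200·781/(181.5·44200) = 1.967 mm
δ = Σδ_i = 2.384 mm.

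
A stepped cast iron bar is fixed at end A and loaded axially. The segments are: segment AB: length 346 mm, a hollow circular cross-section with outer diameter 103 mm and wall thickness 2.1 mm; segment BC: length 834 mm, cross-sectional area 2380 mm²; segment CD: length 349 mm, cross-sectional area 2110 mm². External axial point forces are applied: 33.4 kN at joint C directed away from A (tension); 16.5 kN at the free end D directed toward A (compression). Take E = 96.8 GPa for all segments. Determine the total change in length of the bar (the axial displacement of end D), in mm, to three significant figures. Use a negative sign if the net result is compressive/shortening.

0.124 mm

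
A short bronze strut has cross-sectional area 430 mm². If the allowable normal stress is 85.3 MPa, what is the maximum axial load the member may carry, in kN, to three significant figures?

P_max = σ_allow · A = 85.3 · 430 = 36680 N = 36.68 kN.

36.7 kN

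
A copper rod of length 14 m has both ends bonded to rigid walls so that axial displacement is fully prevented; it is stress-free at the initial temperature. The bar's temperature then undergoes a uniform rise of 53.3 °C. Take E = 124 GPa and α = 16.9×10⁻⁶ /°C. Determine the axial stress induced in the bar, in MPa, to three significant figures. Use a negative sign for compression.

Free thermal expansion αLΔT = 16.9e-6 · 14000 · 53.3 = 12.61 mm.
The walls impose strain ε = −(12.61)/14000 = -9.0077e-04; σ = Eε = 124000 · -9.0077e-04 = -111.7 MPa.

-112 MPa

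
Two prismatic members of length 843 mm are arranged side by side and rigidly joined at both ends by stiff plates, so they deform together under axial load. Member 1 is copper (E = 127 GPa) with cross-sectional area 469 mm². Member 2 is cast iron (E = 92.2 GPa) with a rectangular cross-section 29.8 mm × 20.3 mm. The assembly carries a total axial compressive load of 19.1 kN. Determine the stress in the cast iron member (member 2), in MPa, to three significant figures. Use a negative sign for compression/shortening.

-15.3 MPa

A_2 = 604.9 mm².
Equal strain + equilibrium ⇒ each member carries load in proportion to AE: A₁E₁ = 59560000 N, A₂E₂ = 55780000 N, ΣAE = 115300000 N.
σ₂ = P·E₂/ΣAE = -19100·92200/115300000 = -15.27 MPa.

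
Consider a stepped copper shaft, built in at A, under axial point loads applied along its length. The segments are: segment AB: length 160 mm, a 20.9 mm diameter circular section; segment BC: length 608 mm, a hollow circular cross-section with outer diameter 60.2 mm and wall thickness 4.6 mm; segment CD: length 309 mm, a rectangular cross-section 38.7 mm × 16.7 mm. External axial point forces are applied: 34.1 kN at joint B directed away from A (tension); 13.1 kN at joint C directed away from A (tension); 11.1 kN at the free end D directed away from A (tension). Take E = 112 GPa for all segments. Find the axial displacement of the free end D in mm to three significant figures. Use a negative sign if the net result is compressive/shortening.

0.454 mm

Internal axial forces (sectioning from the free end, tension +): N_CD = 11.1 kN, N_BC = 24.2 kN, N_AB = 58.3 kN.
A_AB = 343.1 mm².
A_BC = 803.5 mm².
A_CD = 646.3 mm².
δ_AB = 58300·160/(343.1·112000) = 0.2428 mm
δ_BC = 24200·608/(803.5·112000) = 0.1635 mm
δ_CD = 11100·309/(646.3·112000) = 0.04738 mm
δ = Σδ_i = 0.4537 mm.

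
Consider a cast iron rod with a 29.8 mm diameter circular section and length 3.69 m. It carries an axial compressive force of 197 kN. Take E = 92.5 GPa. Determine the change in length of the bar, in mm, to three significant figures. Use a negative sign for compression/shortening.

-11.3 mm

A = 697.5 mm².
δ_mech = NL/(AE) = -197000·3690/(697.5·92500) = -11.27 mm.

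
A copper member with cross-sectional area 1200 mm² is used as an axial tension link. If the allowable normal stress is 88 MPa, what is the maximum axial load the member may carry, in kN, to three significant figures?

106 kN

P_max = σ_allow · A = 88 · 1200 = 105600 N = 105.6 kN.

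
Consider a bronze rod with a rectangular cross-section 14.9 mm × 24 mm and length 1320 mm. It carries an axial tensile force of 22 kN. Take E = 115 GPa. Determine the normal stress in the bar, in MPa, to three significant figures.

A = 357.6 mm².
σ = N/A = 22000/357.6 = 61.52 MPa.

61.5 MPa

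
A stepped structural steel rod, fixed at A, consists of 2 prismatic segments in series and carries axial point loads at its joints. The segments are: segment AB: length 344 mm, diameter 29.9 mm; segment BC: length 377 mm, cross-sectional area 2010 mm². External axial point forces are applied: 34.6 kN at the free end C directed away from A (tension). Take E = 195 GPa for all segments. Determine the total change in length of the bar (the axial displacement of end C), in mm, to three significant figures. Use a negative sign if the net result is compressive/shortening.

Internal axial forces (sectioning from the free end, tension +): N_BC = 34.6 kN, N_AB = 34.6 kN.
A_AB = 702.2 mm².
δ_AB = 34600·344/(702.2·195000) = 0.08693 mm
δ_BC = 34600·377/(2010·195000) = 0.03328 mm
δ = Σδ_i = 0.1202 mm.

0.120 mm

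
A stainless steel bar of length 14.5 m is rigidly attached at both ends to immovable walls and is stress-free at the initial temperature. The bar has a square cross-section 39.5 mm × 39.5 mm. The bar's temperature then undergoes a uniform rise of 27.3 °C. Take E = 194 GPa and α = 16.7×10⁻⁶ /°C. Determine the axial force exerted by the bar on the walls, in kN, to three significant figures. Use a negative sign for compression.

-138 kN

Free thermal expansion αLΔT = 16.7e-6 · 14500 · 27.3 = 6.611 mm.
The walls impose strain ε = −(6.611)/14500 = -4.5591e-04; σ = Eε = 194000 · -4.5591e-04 = -88.45 MPa.
Wall reaction R = σ·A = -88.45·1560 = -138000 N = -138 kN.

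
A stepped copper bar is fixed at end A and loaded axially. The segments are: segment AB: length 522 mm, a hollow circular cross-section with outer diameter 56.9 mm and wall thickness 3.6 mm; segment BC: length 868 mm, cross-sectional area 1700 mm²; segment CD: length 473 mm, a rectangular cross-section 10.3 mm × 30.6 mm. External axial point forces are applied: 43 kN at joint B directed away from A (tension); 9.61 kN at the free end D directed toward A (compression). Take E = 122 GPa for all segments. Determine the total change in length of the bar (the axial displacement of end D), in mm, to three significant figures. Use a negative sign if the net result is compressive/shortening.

0.0786 mm

Internal axial forces (sectioning from the free end, tension +): N_CD = -9.61 kN, N_BC = -9.61 kN, N_AB = 33.39 kN.
A_AB = 602.8 mm².
A_CD = 315.2 mm².
δ_AB = 33390·522/(602.8·122000) = 0.237 mm
δ_BC = -9610·868/(1700·122000) = -0.04022 mm
δ_CD = -9610·473/(315.2·122000) = -0.1182 mm
δ = Σδ_i = 0.07857 mm.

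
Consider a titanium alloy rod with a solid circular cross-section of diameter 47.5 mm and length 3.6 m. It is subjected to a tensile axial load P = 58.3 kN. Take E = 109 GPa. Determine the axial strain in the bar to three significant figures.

3.02e-04

A = 1772 mm².
σ = N/A = 32.9 MPa; ε = σ/E = 32.9/109000 = 3.018e-04.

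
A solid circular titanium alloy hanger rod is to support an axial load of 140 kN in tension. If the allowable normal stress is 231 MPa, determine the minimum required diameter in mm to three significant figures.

27.8 mm

Required area A ≥ P/σ_allow = 140000/231 = 606.1 mm².
For a solid circular section, d ≥ √(4A/π) = 27.78 mm.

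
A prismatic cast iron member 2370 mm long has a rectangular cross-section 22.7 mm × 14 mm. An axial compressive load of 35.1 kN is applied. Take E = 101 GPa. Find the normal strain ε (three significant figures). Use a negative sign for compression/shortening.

-0.00109

A = 317.8 mm².
σ = N/A = -110.4 MPa; ε = σ/E = -110.4/101000 = -1.094e-03.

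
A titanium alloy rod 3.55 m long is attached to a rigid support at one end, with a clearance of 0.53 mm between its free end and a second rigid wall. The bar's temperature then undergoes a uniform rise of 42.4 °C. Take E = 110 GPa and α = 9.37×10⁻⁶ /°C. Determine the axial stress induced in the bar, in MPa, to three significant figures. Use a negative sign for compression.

-27.3 MPa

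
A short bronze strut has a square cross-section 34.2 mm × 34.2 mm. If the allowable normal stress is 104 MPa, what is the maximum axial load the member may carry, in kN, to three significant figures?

122 kN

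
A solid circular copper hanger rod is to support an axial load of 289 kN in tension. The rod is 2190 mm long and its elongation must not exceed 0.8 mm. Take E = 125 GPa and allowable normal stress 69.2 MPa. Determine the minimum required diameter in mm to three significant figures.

89.8 mm

Required area A ≥ P/σ_allow = 289000/69.2 = 4176 mm².
For a solid circular section, d ≥ √(4A/π) = 72.92 mm.
Elongation limit: A ≥ PL/(Eδ_allow) = 289000·2190/(125000·0.8) = 6329 mm² ⇒ d ≥ 89.77 mm.
The elongation limit governs.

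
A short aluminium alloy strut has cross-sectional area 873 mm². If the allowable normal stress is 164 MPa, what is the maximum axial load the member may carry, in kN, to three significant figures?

143 kN

P_max = σ_allow · A = 164 · 873 = 143200 N = 143.2 kN.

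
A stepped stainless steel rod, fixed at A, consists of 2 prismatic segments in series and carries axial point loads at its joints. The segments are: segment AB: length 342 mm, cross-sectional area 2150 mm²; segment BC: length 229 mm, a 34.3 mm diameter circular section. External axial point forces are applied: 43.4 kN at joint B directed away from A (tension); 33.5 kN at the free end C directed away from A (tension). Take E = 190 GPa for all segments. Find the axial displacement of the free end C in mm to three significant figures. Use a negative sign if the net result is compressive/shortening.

0.108 mm

Internal axial forces (sectioning from the free end, tension +): N_BC = 33.5 kN, N_AB = 76.9 kN.
A_BC = 924 mm².
δ_AB = 76900·342/(2150·190000) = 0.06438 mm
δ_BC = 33500·229/(924·190000) = 0.0437 mm
δ = Σδ_i = 0.1081 mm.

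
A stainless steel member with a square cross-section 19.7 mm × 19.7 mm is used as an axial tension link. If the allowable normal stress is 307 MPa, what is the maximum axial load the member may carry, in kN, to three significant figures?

A = 388.1 mm².
P_max = σ_allow · A = 307 · 388.1 = 119100 N = 119.1 kN.

119 kN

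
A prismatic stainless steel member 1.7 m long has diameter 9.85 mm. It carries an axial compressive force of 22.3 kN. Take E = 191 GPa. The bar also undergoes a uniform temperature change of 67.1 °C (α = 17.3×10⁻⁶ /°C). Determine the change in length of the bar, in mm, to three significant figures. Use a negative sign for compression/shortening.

-0.631 mm

A = 76.2 mm².
δ_mech = NL/(AE) = -22300·1700/(76.2·191000) = -2.605 mm.
δ_thermal = αLΔT = 17.3e-6·1700·67.1 = 1.973 mm.
δ = δ_mech + δ_thermal = -0.6313 mm.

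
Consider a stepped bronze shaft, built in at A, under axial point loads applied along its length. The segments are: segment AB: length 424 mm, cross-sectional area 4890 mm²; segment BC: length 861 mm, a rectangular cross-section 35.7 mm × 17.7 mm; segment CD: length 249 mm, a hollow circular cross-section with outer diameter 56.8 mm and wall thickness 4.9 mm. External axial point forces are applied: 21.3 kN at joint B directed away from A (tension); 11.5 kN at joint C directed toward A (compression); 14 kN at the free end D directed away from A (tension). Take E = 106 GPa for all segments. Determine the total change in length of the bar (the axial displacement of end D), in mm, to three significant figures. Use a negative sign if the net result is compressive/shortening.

Internal axial forces (sectioning from the free end, tension +): N_CD = 14 kN, N_BC = 2.5 kN, N_AB = 23.8 kN.
A_BC = 631.9 mm².
A_CD = 798.9 mm².
δ_AB = 23800·424/(4890·106000) = 0.01947 mm
δ_BC = 2500·861/(631.9·106000) = 0.03214 mm
δ_CD = 14000·249/(798.9·106000) = 0.04116 mm
δ = Σδ_i = 0.09277 mm.

0.0928 mm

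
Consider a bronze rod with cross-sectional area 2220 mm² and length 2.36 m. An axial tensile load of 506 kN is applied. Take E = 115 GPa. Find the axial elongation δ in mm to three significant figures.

4.68 mm

δ_mech = NL/(AE) = 506000·2360/(2220·115000) = 4.677 mm.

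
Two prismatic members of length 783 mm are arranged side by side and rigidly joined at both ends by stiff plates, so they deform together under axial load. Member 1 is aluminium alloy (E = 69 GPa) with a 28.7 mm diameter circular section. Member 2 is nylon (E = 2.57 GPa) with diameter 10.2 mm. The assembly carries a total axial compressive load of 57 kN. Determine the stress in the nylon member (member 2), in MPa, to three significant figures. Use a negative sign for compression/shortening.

A_1 = 646.9 mm².
A_2 = 81.71 mm².
Equal strain + equilibrium ⇒ each member carries load in proportion to AE: A₁E₁ = 44640000 N, A₂E₂ = 210000 N, ΣAE = 44850000 N.
σ₂ = P·E₂/ΣAE = -57000·2570/44850000 = -3.266 MPa.

-3.27 MPa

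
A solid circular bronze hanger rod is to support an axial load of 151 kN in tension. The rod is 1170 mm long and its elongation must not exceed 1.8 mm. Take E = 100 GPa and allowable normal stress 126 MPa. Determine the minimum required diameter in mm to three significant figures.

39.1 mm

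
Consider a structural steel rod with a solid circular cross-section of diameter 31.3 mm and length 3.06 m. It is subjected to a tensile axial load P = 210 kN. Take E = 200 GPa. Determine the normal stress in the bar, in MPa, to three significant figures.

A = 769.4 mm².
σ = N/A = 210000/769.4 = 272.9 MPa.

273 MPa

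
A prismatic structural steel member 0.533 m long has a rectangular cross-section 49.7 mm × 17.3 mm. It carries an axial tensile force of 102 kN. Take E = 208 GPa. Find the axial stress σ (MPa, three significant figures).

119 MPa

A = 859.8 mm².
σ = N/A = 102000/859.8 = 118.6 MPa.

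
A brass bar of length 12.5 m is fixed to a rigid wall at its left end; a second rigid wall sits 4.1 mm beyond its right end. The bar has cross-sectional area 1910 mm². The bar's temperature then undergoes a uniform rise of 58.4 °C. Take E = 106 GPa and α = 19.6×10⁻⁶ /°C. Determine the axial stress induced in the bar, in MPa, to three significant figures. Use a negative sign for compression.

-86.6 MPa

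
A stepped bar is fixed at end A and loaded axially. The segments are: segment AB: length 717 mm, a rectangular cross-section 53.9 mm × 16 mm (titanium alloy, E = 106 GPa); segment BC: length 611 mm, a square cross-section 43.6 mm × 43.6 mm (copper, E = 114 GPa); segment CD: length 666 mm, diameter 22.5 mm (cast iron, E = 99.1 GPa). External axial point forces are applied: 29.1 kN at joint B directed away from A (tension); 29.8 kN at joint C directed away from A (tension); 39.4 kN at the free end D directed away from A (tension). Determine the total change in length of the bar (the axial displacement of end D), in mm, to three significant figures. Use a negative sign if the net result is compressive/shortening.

1.63 mm

Internal axial forces (sectioning from the free end, tension +): N_CD = 39.4 kN, N_BC = 69.2 kN, N_AB = 98.3 kN.
A_AB = 862.4 mm².
A_BC = 1901 mm².
A_CD = 397.6 mm².
δ_AB = 98300·717/(862.4·106000) = 0.771 mm
δ_BC = 69200·611/(1901·114000) = 0.1951 mm
δ_CD = 39400·666/(397.6·99100) = 0.666 mm
δ = Σδ_i = 1.632 mm.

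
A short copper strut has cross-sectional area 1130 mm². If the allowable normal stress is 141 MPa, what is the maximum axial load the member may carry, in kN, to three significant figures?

159 kN

P_max = σ_allow · A = 141 · 1130 = 159300 N = 159.3 kN.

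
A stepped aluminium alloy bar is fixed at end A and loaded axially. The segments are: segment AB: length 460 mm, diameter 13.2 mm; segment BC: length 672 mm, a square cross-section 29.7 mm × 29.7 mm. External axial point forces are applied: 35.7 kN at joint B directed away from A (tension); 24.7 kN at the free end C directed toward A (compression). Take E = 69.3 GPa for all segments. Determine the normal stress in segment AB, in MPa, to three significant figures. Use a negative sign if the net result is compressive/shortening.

Internal axial forces (sectioning from the free end, tension +): N_BC = -24.7 kN, N_AB = 11 kN.
A_AB = 136.8 mm².
σ_AB = N_AB/A_AB = 11000/136.8 = 80.38 MPa.

80.4 MPa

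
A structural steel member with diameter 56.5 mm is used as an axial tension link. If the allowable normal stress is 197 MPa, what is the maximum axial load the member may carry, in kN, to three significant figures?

494 kN

A = 2507 mm².
P_max = σ_allow · A = 197 · 2507 = 493900 N = 493.9 kN.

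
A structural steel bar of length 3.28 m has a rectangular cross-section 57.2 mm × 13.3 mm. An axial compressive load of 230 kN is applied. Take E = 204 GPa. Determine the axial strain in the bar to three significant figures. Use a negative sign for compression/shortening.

-0.00148

A = 760.8 mm².
σ = N/A = -302.3 MPa; ε = σ/E = -302.3/204000 = -1.482e-03.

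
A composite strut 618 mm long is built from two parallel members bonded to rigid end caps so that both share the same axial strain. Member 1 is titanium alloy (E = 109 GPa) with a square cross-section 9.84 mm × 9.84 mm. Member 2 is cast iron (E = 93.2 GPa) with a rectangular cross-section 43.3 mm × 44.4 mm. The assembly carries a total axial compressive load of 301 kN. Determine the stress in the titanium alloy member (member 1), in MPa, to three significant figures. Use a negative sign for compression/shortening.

A_1 = 96.83 mm².
A_2 = 1923 mm².
Equal strain + equilibrium ⇒ each member carries load in proportion to AE: A₁E₁ = 10550000 N, A₂E₂ = 179200000 N, ΣAE = 189700000 N.
σ₁ = P·E₁/ΣAE = -301000·109000/189700000 = -172.9 MPa.

-173 MPa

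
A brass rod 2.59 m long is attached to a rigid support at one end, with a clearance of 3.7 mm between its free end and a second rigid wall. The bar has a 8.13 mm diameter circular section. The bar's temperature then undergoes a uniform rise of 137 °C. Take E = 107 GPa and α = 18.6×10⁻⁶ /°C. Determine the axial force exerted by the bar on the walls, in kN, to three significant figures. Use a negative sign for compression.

-6.22 kN

Free thermal expansion αLΔT = 18.6e-6 · 2590 · 137 = 6.6 mm.
The walls engage after the gap closes; constrained expansion = 6.6 − 3.7 = 2.9 mm.
The walls impose strain ε = −(2.9)/2590 = -1.1196e-03; σ = Eε = 107000 · -1.1196e-03 = -119.8 MPa.
Wall reaction R = σ·A = -119.8·51.91 = -6219 N = -6.219 kN.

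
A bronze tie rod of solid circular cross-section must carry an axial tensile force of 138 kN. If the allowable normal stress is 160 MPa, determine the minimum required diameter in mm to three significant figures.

33.1 mm

Required area A ≥ P/σ_allow = 138000/160 = 862.5 mm².
For a solid circular section, d ≥ √(4A/π) = 33.14 mm.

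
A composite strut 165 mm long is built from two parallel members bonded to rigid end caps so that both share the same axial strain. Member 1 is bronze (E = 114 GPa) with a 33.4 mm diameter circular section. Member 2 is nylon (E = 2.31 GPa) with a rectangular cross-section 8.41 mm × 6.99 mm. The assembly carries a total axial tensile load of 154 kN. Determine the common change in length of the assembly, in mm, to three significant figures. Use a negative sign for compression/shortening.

A_1 = 876.2 mm².
A_2 = 58.79 mm².
Equal strain + equilibrium ⇒ each member carries load in proportion to AE: A₁E₁ = 99880000 N, A₂E₂ = 135800 N, ΣAE = 100000000 N.
δ = PL/ΣAE = 154000·165/100000000 = 0.2541 mm.

0.254 mm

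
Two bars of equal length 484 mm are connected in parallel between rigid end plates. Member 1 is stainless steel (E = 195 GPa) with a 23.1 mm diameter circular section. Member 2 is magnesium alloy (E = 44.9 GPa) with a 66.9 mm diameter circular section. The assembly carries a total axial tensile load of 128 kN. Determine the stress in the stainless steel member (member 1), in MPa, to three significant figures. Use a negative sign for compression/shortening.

104 MPa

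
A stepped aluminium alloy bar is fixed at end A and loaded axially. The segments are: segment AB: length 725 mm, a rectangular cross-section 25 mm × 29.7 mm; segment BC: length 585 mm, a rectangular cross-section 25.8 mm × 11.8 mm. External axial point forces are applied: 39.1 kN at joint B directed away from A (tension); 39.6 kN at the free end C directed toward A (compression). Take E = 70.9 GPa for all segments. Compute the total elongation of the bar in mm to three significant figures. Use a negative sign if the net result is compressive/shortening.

-1.08 mm

Internal axial forces (sectioning from the free end, tension +): N_BC = -39.6 kN, N_AB = -0.5 kN.
A_AB = 742.5 mm².
A_BC = 304.4 mm².
δ_AB = -500·725/(742.5·70900) = -0.006886 mm
δ_BC = -39600·585/(304.4·70900) = -1.073 mm
δ = Σδ_i = -1.08 mm.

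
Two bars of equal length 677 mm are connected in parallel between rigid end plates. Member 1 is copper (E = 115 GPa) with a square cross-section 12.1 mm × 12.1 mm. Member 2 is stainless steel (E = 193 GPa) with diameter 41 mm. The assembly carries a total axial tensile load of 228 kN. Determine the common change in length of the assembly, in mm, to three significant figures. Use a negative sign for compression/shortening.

0.568 mm

A_1 = 146.4 mm².
A_2 = 1320 mm².
Equal strain + equilibrium ⇒ each member carries load in proportion to AE: A₁E₁ = 16840000 N, A₂E₂ = 254800000 N, ΣAE = 271600000 N.
δ = PL/ΣAE = 228000·677/271600000 = 0.5682 mm.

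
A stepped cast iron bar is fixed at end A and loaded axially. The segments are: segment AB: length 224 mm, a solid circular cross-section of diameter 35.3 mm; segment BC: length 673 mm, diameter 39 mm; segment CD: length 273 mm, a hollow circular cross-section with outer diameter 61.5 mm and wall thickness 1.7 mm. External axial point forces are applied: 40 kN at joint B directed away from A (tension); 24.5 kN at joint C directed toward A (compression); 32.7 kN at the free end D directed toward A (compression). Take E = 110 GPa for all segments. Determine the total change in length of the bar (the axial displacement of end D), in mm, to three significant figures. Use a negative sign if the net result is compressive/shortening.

Internal axial forces (sectioning from the free end, tension +): N_CD = -32.7 kN, N_BC = -57.2 kN, N_AB = -17.2 kN.
A_AB = 978.7 mm².
A_BC = 1195 mm².
A_CD = 319.4 mm².
δ_AB = -17200·224/(978.7·110000) = -0.03579 mm
δ_BC = -57200·673/(1195·110000) = -0.293 mm
δ_CD = -32700·273/(319.4·110000) = -0.2541 mm
δ = Σδ_i = -0.5829 mm.

-0.583 mm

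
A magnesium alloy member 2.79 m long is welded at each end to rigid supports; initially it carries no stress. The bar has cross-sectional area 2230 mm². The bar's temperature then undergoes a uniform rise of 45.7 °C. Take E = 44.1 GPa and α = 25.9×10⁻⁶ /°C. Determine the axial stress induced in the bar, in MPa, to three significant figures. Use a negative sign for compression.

-52.2 MPa

Free thermal expansion αLΔT = 25.9e-6 · 2790 · 45.7 = 3.302 mm.
The walls impose strain ε = −(3.302)/2790 = -1.1836e-03; σ = Eε = 44100 · -1.1836e-03 = -52.2 MPa.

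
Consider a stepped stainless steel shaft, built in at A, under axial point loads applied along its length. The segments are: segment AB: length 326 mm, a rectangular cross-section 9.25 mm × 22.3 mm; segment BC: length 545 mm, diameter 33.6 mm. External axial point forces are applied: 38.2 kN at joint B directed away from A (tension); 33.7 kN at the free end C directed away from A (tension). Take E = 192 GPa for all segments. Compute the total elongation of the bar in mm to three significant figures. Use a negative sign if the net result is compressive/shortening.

Internal axial forces (sectioning from the free end, tension +): N_BC = 33.7 kN, N_AB = 71.9 kN.
A_AB = 206.3 mm².
A_BC = 886.7 mm².
δ_AB = 71900·326/(206.3·192000) = 0.5918 mm
δ_BC = 33700·545/(886.7·192000) = 0.1079 mm
δ = Σδ_i = 0.6997 mm.

0.700 mm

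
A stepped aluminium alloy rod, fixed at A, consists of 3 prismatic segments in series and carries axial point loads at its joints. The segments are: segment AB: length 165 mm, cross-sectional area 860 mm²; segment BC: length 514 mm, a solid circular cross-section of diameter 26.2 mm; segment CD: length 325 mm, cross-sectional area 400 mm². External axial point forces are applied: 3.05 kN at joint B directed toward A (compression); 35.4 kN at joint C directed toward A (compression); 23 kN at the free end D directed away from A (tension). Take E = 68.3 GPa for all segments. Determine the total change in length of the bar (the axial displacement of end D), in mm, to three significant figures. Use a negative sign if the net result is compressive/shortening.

0.0571 mm

Internal axial forces (sectioning from the free end, tension +): N_CD = 23 kN, N_BC = -12.4 kN, N_AB = -15.45 kN.
A_BC = 539.1 mm².
δ_AB = -15450·165/(860·68300) = -0.0434 mm
δ_BC = -12400·514/(539.1·68300) = -0.1731 mm
δ_CD = 23000·325/(400·68300) = 0.2736 mm
δ = Σδ_i = 0.05712 mm.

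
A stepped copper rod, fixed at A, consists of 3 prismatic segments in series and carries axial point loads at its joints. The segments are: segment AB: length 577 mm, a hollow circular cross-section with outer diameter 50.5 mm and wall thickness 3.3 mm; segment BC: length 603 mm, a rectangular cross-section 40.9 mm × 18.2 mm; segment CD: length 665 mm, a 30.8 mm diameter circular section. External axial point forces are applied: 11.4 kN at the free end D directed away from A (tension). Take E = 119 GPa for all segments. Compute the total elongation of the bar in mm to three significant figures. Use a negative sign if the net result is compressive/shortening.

Internal axial forces (sectioning from the free end, tension +): N_CD = 11.4 kN, N_BC = 11.4 kN, N_AB = 11.4 kN.
A_AB = 489.3 mm².
A_BC = 744.4 mm².
A_CD = 745.1 mm².
δ_AB = 11400·577/(489.3·119000) = 0.113 mm
δ_BC = 11400·603/(744.4·119000) = 0.0776 mm
δ_CD = 11400·665/(745.1·119000) = 0.0855 mm
δ = Σδ_i = 0.2761 mm.

0.276 mm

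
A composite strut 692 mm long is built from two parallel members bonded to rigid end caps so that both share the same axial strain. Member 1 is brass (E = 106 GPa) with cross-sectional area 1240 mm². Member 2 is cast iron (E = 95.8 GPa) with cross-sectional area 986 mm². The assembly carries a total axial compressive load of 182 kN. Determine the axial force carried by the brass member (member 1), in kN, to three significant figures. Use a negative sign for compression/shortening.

-106 kN

Equal strain + equilibrium ⇒ each member carries load in proportion to AE: A₁E₁ = 131400000 N, A₂E₂ = 94460000 N, ΣAE = 225900000 N.
F₁ = P·A₁E₁/ΣAE = -182000·131400000/225900000 = -105900 N.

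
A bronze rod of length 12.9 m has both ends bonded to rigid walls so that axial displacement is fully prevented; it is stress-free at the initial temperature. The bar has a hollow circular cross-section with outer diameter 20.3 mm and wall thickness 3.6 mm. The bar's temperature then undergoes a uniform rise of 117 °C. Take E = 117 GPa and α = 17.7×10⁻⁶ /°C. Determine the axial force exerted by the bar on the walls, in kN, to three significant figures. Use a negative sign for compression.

Free thermal expansion αLΔT = 17.7e-6 · 12900 · 117 = 26.71 mm.
The walls impose strain ε = −(26.71)/12900 = -2.0709e-03; σ = Eε = 117000 · -2.0709e-03 = -242.3 MPa.
Wall reaction R = σ·A = -242.3·188.9 = -45760 N = -45.76 kN.

-45.8 kN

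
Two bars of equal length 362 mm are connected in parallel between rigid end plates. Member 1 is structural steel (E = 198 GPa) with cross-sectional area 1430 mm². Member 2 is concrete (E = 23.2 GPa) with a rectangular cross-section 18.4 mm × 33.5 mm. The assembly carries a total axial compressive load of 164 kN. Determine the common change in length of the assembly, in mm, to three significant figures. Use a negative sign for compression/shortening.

-0.200 mm

A_2 = 616.4 mm².
Equal strain + equilibrium ⇒ each member carries load in proportion to AE: A₁E₁ = 283100000 N, A₂E₂ = 14300000 N, ΣAE = 297400000 N.
δ = PL/ΣAE = -164000·362/297400000 = -0.1996 mm.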